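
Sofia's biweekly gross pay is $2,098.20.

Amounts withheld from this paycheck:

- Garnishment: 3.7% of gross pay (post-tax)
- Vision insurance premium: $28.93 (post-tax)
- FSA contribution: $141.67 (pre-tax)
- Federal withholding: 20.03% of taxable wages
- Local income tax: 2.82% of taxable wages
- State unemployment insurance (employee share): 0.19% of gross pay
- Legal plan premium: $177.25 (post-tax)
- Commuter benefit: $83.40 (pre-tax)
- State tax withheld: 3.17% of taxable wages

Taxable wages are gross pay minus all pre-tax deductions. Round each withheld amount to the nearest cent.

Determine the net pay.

$1,097.94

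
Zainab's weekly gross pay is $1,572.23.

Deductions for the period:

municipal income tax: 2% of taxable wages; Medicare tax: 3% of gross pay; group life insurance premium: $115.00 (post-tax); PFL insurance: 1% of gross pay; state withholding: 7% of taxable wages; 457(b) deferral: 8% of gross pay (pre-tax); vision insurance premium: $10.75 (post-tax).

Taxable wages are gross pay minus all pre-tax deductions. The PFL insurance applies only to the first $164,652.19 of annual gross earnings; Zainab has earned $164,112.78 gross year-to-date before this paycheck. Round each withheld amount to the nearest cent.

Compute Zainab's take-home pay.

457(b) deferral: $1,572.23 × 0.08 = $125.78
Taxable wages = $1,572.23 − $125.78 = $1,446.45
Municipal income tax: $1,446.45 × 0.02 = $28.93
State withholding: $1,446.45 × 0.07 = $101.25
PFL insurance: only $164,652.19 − $164,112.78 = $539.41 of this check is subject → $539.41 × 0.01 = $5.39
Medicare tax: $1,572.23 × 0.03 = $47.17
Vision insurance premium: $10.75
Group life insurance premium: $115.00
Total deductions = $125.78 + $28.93 + $101.25 + $5.39 + $47.17 + $10.75 + $115.00 = $434.27
Net pay = $1,572.23 − $434.27 = $1,137.96

$1,137.96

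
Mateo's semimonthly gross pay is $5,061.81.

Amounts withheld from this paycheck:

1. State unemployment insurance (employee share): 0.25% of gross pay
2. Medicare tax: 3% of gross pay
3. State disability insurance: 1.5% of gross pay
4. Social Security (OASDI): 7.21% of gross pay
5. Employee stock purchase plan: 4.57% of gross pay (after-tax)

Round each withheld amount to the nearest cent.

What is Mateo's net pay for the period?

$4,225.10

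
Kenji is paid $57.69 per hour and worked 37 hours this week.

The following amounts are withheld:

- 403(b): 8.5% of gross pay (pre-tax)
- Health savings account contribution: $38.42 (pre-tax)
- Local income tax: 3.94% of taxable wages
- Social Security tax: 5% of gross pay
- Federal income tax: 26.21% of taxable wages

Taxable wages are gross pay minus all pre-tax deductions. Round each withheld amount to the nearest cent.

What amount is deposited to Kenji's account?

Gross pay: 37 × $57.69 = $2,134.53
403(b): $2,134.53 × 0.085 = $181.44
Health savings account contribution: $38.42
Pre-tax total = $181.44 + $38.42 = $219.86
Taxable wages = $2,134.53 − $219.86 = $1,914.67
Federal income tax: $1,914.67 × 0.2621 = $501.84
Local income tax: $1,914.67 × 0.0394 = $75.44
Social Security tax: $2,134.53 × 0.05 = $106.73
Total deductions = $181.44 + $38.42 + $501.84 + $75.44 + $106.73 = $903.87
Net pay = $2,134.53 − $903.87 = $1,230.66

$1,230.66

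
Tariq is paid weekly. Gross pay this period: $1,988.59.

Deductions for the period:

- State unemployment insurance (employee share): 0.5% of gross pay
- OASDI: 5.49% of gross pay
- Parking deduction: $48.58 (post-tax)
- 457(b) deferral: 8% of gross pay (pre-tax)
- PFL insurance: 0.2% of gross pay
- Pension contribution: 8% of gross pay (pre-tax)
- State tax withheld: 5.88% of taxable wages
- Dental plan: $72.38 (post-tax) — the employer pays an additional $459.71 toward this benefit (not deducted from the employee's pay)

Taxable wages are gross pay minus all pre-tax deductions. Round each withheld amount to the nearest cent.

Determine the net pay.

Pension contribution: $1,988.59 × 0.08 = $159.09
457(b) deferral: $1,988.59 × 0.08 = $159.09
Pre-tax total = $159.09 + $159.09 = $318.18
Taxable wages = $1,988.59 − $318.18 = $1,670.41
State tax withheld: $1,670.41 × 0.0588 = $98.22
State unemployment insurance (employee share): $1,988.59 × 0.005 = $9.94
OASDI: $1,988.59 × 0.0549 = $109.17
PFL insurance: $1,988.59 × 0.002 = $3.98
Dental plan: $72.38
Parking deduction: $48.58
(Employer's $459.71 toward dental plan is not withheld from the employee.)
Total deductions = $159.09 + $159.09 + $98.22 + $9.94 + $109.17 + $3.98 + $72.38 + $48.58 = $660.45
Net pay = $1,988.59 − $660.45 = $1,328.14

$1,328.14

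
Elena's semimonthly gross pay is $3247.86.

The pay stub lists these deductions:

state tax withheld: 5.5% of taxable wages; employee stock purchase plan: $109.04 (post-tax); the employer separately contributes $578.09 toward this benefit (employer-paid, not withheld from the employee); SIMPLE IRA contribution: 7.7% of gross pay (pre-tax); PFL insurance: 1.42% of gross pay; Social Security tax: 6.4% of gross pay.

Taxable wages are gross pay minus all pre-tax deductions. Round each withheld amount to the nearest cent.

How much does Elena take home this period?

$2469.87

SIMPLE IRA contribution: $3247.86 × 0.077 = $250.09
Taxable wages = $3247.86 − $250.09 = $2997.77
State tax withheld: $2997.77 × 0.055 = $164.88
Social Security tax: $3247.86 × 0.064 = $207.86
PFL insurance: $3247.86 × 0.0142 = $46.12
Employee stock purchase plan: $109.04
(Employer's $578.09 toward employee stock purchase plan is not withheld from the employee.)
Total deductions = $250.09 + $164.88 + $207.86 + $46.12 + $109.04 = $777.99
Net pay = $3247.86 − $777.99 = $2469.87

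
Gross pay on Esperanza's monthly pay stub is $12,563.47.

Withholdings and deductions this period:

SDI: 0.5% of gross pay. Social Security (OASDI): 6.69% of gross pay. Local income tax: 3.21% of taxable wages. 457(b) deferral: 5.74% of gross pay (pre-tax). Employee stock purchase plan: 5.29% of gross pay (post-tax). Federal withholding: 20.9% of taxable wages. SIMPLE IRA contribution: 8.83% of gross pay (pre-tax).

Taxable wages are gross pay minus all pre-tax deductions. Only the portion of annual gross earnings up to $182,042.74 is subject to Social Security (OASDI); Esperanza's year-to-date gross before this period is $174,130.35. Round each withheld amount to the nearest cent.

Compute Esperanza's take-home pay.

SIMPLE IRA contribution: $12,563.47 × 0.0883 = $1,109.35
457(b) deferral: $12,563.47 × 0.0574 = $721.14
Pre-tax total = $1,109.35 + $721.14 = $1,830.49
Taxable wages = $12,563.47 − $1,830.49 = $10,732.98
Local income tax: $10,732.98 × 0.0321 = $344.53
Federal withholding: $10,732.98 × 0.209 = $2,243.19
SDI: $12,563.47 × 0.005 = $62.82
Social Security (OASDI): only $182,042.74 − $174,130.35 = $7,912.39 of this check is subject → $7,912.39 × 0.0669 = $529.34
Employee stock purchase plan: $12,563.47 × 0.0529 = $664.61
Total deductions = $1,109.35 + $721.14 + $344.53 + $2,243.19 + $62.82 + $529.34 + $664.61 = $5,674.98
Net pay = $12,563.47 − $5,674.98 = $6,888.49

$6,888.49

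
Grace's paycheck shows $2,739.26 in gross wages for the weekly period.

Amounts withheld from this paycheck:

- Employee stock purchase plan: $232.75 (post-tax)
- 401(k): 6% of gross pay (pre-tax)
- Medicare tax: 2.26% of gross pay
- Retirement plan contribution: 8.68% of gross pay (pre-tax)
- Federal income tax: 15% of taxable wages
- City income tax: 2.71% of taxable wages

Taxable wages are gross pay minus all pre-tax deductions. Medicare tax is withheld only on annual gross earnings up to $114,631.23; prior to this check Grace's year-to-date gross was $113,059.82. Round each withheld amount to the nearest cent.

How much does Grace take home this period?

$1,654.96

401(k): $2,739.26 × 0.06 = $164.36
Retirement plan contribution: $2,739.26 × 0.0868 = $237.77
Pre-tax total = $164.36 + $237.77 = $402.13
Taxable wages = $2,739.26 − $402.13 = $2,337.13
City income tax: $2,337.13 × 0.0271 = $63.34
Federal income tax: $2,337.13 × 0.15 = $350.57
Medicare tax: only $114,631.23 − $113,059.82 = $1,571.41 of this check is subject → $1,571.41 × 0.0226 = $35.51
Employee stock purchase plan: $232.75
Total deductions = $164.36 + $237.77 + $63.34 + $350.57 + $35.51 + $232.75 = $1,084.30
Net pay = $2,739.26 − $1,084.30 = $1,654.96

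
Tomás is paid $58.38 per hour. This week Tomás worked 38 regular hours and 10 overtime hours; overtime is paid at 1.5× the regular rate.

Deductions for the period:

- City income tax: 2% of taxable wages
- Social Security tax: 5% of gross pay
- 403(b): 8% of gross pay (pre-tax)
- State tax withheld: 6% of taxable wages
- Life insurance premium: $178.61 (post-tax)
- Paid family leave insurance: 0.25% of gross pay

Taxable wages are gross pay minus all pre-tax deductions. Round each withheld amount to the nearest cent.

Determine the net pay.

$2,277.82

Regular pay: 38 × $58.38 = $2,218.44
Overtime pay: 10 × $58.38 × 1.5 = $875.70
Gross pay = $2,218.44 + $875.70 = $3,094.14
403(b): $3,094.14 × 0.08 = $247.53
Taxable wages = $3,094.14 − $247.53 = $2,846.61
City income tax: $2,846.61 × 0.02 = $56.93
State tax withheld: $2,846.61 × 0.06 = $170.80
Paid family leave insurance: $3,094.14 × 0.0025 = $7.74
Social Security tax: $3,094.14 × 0.05 = $154.71
Life insurance premium: $178.61
Total deductions = $247.53 + $56.93 + $170.80 + $7.74 + $154.71 + $178.61 = $816.32
Net pay = $3,094.14 − $816.32 = $2,277.82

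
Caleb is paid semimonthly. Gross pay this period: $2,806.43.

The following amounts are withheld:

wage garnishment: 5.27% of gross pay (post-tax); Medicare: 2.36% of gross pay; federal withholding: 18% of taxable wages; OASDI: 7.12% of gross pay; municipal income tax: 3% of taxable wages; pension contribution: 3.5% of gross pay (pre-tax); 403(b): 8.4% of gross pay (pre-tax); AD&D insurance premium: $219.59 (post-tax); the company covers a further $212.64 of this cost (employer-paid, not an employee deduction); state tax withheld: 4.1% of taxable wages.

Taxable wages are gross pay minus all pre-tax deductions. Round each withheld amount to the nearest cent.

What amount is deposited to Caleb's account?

$1,218.34

403(b): $2,806.43 × 0.084 = $235.74
Pension contribution: $2,806.43 × 0.035 = $98.23
Pre-tax total = $235.74 + $98.23 = $333.97
Taxable wages = $2,806.43 − $333.97 = $2,472.46
Municipal income tax: $2,472.46 × 0.03 = $74.17
State tax withheld: $2,472.46 × 0.041 = $101.37
Federal withholding: $2,472.46 × 0.18 = $445.04
Medicare: $2,806.43 × 0.0236 = $66.23
OASDI: $2,806.43 × 0.0712 = $199.82
Wage garnishment: $2,806.43 × 0.0527 = $147.90
AD&D insurance premium: $219.59
(Employer's $212.64 toward AD&D insurance premium is not withheld from the employee.)
Total deductions = $235.74 + $98.23 + $74.17 + $101.37 + $445.04 + $66.23 + $199.82 + $147.90 + $219.59 = $1,588.09
Net pay = $2,806.43 − $1,588.09 = $1,218.34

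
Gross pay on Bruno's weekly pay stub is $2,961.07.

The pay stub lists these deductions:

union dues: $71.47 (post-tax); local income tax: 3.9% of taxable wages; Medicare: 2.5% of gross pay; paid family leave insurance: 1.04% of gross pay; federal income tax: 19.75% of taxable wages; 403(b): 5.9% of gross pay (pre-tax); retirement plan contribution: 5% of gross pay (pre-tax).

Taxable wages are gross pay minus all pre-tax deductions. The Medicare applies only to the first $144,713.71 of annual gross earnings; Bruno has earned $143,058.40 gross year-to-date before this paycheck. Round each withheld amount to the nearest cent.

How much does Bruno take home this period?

$1,870.71

Retirement plan contribution: $2,961.07 × 0.05 = $148.05
403(b): $2,961.07 × 0.059 = $174.70
Pre-tax total = $148.05 + $174.70 = $322.75
Taxable wages = $2,961.07 − $322.75 = $2,638.32
Federal income tax: $2,638.32 × 0.1975 = $521.07
Local income tax: $2,638.32 × 0.039 = $102.89
Paid family leave insurance: $2,961.07 × 0.0104 = $30.80
Medicare: only $144,713.71 − $143,058.40 = $1,655.31 of this check is subject → $1,655.31 × 0.025 = $41.38
Union dues: $71.47
Total deductions = $148.05 + $174.70 + $521.07 + $102.89 + $30.80 + $41.38 + $71.47 = $1,090.36
Net pay = $2,961.07 − $1,090.36 = $1,870.71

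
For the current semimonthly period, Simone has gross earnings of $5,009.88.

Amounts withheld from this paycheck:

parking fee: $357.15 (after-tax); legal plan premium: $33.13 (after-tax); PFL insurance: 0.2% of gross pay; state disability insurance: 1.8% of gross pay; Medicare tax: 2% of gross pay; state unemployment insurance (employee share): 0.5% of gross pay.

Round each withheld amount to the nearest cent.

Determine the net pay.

PFL insurance: $5,009.88 × 0.002 = $10.02
State disability insurance: $5,009.88 × 0.018 = $90.18
State unemployment insurance (employee share): $5,009.88 × 0.005 = $25.05
Medicare tax: $5,009.88 × 0.02 = $100.20
Legal plan premium: $33.13
Parking fee: $357.15
Total deductions = $10.02 + $90.18 + $25.05 + $100.20 + $33.13 + $357.15 = $615.73
Net pay = $5,009.88 − $615.73 = $4,394.15

$4,394.15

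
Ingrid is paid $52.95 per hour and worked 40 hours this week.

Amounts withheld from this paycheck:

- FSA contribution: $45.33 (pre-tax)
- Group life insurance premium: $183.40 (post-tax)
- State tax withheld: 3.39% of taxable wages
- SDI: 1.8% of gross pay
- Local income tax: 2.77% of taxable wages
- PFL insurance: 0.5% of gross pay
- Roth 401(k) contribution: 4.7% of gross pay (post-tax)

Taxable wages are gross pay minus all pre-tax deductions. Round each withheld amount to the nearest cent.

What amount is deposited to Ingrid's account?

$1,613.34

Gross pay: 40 × $52.95 = $2,118.00
FSA contribution: $45.33
Taxable wages = $2,118.00 − $45.33 = $2,072.67
State tax withheld: $2,072.67 × 0.0339 = $70.26
Local income tax: $2,072.67 × 0.0277 = $57.41
PFL insurance: $2,118.00 × 0.005 = $10.59
SDI: $2,118.00 × 0.018 = $38.12
Roth 401(k) contribution: $2,118.00 × 0.047 = $99.55
Group life insurance premium: $183.40
Total deductions = $45.33 + $70.26 + $57.41 + $10.59 + $38.12 + $99.55 + $183.40 = $504.66
Net pay = $2,118.00 − $504.66 = $1,613.34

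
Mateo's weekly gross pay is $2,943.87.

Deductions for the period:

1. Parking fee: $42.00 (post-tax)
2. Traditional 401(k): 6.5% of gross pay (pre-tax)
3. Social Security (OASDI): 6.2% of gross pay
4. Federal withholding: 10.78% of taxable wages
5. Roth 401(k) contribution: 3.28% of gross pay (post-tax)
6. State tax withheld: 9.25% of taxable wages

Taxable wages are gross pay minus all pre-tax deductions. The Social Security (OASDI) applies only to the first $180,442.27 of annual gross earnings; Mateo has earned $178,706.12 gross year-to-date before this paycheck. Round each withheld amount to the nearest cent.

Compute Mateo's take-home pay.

$1,954.99

Traditional 401(k): $2,943.87 × 0.065 = $191.35
Taxable wages = $2,943.87 − $191.35 = $2,752.52
Federal withholding: $2,752.52 × 0.1078 = $296.72
State tax withheld: $2,752.52 × 0.0925 = $254.61
Social Security (OASDI): only $180,442.27 − $178,706.12 = $1,736.15 of this check is subject → $1,736.15 × 0.062 = $107.64
Roth 401(k) contribution: $2,943.87 × 0.0328 = $96.56
Parking fee: $42.00
Total deductions = $191.35 + $296.72 + $254.61 + $107.64 + $96.56 + $42.00 = $988.88
Net pay = $2,943.87 − $988.88 = $1,954.99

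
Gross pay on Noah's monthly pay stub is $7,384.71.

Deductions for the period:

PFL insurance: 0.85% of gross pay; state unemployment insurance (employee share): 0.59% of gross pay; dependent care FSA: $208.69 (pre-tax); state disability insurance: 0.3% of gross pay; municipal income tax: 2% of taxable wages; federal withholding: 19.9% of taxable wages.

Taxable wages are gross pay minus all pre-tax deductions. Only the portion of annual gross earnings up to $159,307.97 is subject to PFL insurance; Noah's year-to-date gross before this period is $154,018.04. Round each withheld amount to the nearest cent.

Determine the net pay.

Dependent care FSA: $208.69
Taxable wages = $7,384.71 − $208.69 = $7,176.02
Municipal income tax: $7,176.02 × 0.02 = $143.52
Federal withholding: $7,176.02 × 0.199 = $1,428.03
State unemployment insurance (employee share): $7,384.71 × 0.0059 = $43.57
PFL insurance: only $159,307.97 − $154,018.04 = $5,289.93 of this check is subject → $5,289.93 × 0.0085 = $44.96
State disability insurance: $7,384.71 × 0.003 = $22.15
Total deductions = $208.69 + $143.52 + $1,428.03 + $43.57 + $44.96 + $22.15 = $1,890.92
Net pay = $7,384.71 − $1,890.92 = $5,493.79

$5,493.79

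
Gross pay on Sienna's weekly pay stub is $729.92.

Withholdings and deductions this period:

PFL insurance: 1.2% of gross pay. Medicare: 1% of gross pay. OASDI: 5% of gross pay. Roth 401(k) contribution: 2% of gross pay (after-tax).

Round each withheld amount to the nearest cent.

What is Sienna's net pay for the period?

$662.76

Medicare: $729.92 × 0.01 = $7.30
OASDI: $729.92 × 0.05 = $36.50
PFL insurance: $729.92 × 0.012 = $8.76
Roth 401(k) contribution: $729.92 × 0.02 = $14.60
Total deductions = $7.30 + $36.50 + $8.76 + $14.60 = $67.16
Net pay = $729.92 − $67.16 = $662.76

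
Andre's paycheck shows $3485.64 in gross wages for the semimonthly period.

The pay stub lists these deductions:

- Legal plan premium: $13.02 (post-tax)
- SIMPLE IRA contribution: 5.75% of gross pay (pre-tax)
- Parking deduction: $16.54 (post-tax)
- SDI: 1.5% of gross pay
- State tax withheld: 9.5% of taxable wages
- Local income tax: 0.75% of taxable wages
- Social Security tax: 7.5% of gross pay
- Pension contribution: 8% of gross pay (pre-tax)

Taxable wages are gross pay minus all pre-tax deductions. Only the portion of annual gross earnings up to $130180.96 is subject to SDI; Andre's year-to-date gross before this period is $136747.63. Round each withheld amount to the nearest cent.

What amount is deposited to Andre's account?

$2407.23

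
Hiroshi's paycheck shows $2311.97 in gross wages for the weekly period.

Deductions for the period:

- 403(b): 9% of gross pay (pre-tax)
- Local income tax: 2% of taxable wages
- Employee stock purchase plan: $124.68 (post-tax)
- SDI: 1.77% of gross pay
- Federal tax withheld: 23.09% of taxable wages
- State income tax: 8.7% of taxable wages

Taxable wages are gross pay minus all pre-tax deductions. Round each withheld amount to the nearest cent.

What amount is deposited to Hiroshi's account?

403(b): $2311.97 × 0.09 = $208.08
Taxable wages = $2311.97 − $208.08 = $2103.89
Local income tax: $2103.89 × 0.02 = $42.08
State income tax: $2103.89 × 0.087 = $183.04
Federal tax withheld: $2103.89 × 0.2309 = $485.79
SDI: $2311.97 × 0.0177 = $40.92
Employee stock purchase plan: $124.68
Total deductions = $208.08 + $42.08 + $183.04 + $485.79 + $40.92 + $124.68 = $1084.59
Net pay = $2311.97 − $1084.59 = $1227.38

$1227.38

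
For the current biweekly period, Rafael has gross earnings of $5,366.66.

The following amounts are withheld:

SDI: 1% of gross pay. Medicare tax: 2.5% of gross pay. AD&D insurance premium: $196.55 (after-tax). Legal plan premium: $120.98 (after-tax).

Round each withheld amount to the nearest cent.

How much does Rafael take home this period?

$4,861.29

SDI: $5,366.66 × 0.01 = $53.67
Medicare tax: $5,366.66 × 0.025 = $134.17
Legal plan premium: $120.98
AD&D insurance premium: $196.55
Total deductions = $53.67 + $134.17 + $120.98 + $196.55 = $505.37
Net pay = $5,366.66 − $505.37 = $4,861.29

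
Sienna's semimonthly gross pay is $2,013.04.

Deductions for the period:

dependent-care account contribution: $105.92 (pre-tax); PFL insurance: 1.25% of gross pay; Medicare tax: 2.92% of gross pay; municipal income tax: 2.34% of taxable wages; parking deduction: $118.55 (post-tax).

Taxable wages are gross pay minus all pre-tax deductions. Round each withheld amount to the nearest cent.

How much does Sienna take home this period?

$1,660.00

Dependent-care account contribution: $105.92
Taxable wages = $2,013.04 − $105.92 = $1,907.12
Municipal income tax: $1,907.12 × 0.0234 = $44.63
Medicare tax: $2,013.04 × 0.0292 = $58.78
PFL insurance: $2,013.04 × 0.0125 = $25.16
Parking deduction: $118.55
Total deductions = $105.92 + $44.63 + $58.78 + $25.16 + $118.55 = $353.04
Net pay = $2,013.04 − $353.04 = $1,660.00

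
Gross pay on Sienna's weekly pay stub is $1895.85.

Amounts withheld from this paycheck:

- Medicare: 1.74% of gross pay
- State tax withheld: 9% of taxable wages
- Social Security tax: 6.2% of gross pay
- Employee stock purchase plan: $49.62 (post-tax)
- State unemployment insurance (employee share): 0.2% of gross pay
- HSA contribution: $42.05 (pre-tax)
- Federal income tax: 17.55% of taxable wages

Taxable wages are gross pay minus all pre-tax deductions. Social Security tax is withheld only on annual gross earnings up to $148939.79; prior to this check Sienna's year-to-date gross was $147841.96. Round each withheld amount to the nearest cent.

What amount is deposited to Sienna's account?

HSA contribution: $42.05
Taxable wages = $1895.85 − $42.05 = $1853.80
Federal income tax: $1853.80 × 0.1755 = $325.34
State tax withheld: $1853.80 × 0.09 = $166.84
State unemployment insurance (employee share): $1895.85 × 0.002 = $3.79
Social Security tax: only $148939.79 − $147841.96 = $1097.83 of this check is subject → $1097.83 × 0.062 = $68.07
Medicare: $1895.85 × 0.0174 = $32.99
Employee stock purchase plan: $49.62
Total deductions = $42.05 + $325.34 + $166.84 + $3.79 + $68.07 + $32.99 + $49.62 = $688.70
Net pay = $1895.85 − $688.70 = $1207.15

$1207.15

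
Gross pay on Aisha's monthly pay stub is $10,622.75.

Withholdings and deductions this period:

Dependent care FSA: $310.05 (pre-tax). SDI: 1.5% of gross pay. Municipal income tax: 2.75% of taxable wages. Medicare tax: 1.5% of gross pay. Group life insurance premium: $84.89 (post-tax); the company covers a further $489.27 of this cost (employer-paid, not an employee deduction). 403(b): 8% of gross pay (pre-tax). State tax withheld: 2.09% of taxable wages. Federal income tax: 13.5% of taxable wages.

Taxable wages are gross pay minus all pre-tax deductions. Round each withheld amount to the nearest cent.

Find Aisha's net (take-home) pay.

403(b): $10,622.75 × 0.08 = $849.82
Dependent care FSA: $310.05
Pre-tax total = $849.82 + $310.05 = $1,159.87
Taxable wages = $10,622.75 − $1,159.87 = $9,462.88
State tax withheld: $9,462.88 × 0.0209 = $197.77
Federal income tax: $9,462.88 × 0.135 = $1,277.49
Municipal income tax: $9,462.88 × 0.0275 = $260.23
Medicare tax: $10,622.75 × 0.015 = $159.34
SDI: $10,622.75 × 0.015 = $159.34
Group life insurance premium: $84.89
(Employer's $489.27 toward group life insurance premium is not withheld from the employee.)
Total deductions = $849.82 + $310.05 + $197.77 + $1,277.49 + $260.23 + $159.34 + $159.34 + $84.89 = $3,298.93
Net pay = $10,622.75 − $3,298.93 = $7,323.82

$7,323.82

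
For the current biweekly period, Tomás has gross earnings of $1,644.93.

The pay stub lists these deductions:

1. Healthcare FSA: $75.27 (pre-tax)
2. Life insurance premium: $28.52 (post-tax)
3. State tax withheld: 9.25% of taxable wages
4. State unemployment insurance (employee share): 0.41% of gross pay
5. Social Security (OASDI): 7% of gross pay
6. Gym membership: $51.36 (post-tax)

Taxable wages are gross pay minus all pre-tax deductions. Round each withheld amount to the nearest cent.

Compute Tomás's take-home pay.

$1,222.70

Healthcare FSA: $75.27
Taxable wages = $1,644.93 − $75.27 = $1,569.66
State tax withheld: $1,569.66 × 0.0925 = $145.19
Social Security (OASDI): $1,644.93 × 0.07 = $115.15
State unemployment insurance (employee share): $1,644.93 × 0.0041 = $6.74
Life insurance premium: $28.52
Gym membership: $51.36
Total deductions = $75.27 + $145.19 + $115.15 + $6.74 + $28.52 + $51.36 = $422.23
Net pay = $1,644.93 − $422.23 = $1,222.70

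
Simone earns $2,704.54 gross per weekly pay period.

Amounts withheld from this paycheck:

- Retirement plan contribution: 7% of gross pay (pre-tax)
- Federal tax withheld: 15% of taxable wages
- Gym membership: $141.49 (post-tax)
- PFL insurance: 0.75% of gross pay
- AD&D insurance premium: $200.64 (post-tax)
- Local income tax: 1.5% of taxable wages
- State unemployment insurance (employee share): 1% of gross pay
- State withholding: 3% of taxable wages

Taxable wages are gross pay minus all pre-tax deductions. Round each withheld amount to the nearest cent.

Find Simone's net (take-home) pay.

$1,635.29

Retirement plan contribution: $2,704.54 × 0.07 = $189.32
Taxable wages = $2,704.54 − $189.32 = $2,515.22
Federal tax withheld: $2,515.22 × 0.15 = $377.28
State withholding: $2,515.22 × 0.03 = $75.46
Local income tax: $2,515.22 × 0.015 = $37.73
PFL insurance: $2,704.54 × 0.0075 = $20.28
State unemployment insurance (employee share): $2,704.54 × 0.01 = $27.05
AD&D insurance premium: $200.64
Gym membership: $141.49
Total deductions = $189.32 + $377.28 + $75.46 + $37.73 + $20.28 + $27.05 + $200.64 + $141.49 = $1,069.25
Net pay = $2,704.54 − $1,069.25 = $1,635.29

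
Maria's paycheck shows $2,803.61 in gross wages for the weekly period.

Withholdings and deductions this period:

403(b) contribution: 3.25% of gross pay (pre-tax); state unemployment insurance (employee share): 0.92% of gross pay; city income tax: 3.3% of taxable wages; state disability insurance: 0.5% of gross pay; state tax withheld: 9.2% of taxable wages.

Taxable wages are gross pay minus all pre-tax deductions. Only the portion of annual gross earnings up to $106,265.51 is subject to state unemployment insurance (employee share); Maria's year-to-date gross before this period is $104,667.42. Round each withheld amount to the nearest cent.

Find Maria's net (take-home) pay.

$2,344.71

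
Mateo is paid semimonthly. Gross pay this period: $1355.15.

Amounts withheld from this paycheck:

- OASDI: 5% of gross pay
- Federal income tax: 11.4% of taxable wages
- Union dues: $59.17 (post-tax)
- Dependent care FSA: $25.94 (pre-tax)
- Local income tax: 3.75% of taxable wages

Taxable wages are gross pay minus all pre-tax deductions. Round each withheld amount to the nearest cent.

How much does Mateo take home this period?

$1000.90

Dependent care FSA: $25.94
Taxable wages = $1355.15 − $25.94 = $1329.21
Federal income tax: $1329.21 × 0.114 = $151.53
Local income tax: $1329.21 × 0.0375 = $49.85
OASDI: $1355.15 × 0.05 = $67.76
Union dues: $59.17
Total deductions = $25.94 + $151.53 + $49.85 + $67.76 + $59.17 = $354.25
Net pay = $1355.15 − $354.25 = $1000.90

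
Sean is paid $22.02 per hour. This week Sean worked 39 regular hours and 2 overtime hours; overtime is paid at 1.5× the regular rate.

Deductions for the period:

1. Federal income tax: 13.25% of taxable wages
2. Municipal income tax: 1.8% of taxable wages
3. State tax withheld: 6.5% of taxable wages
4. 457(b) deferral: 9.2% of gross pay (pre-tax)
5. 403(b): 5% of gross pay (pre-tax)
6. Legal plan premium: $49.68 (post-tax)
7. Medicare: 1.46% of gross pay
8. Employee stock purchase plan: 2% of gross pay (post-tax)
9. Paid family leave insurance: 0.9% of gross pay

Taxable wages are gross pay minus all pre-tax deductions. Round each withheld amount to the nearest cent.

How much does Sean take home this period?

$532.51

Regular pay: 39 × $22.02 = $858.78
Overtime pay: 2 × $22.02 × 1.5 = $66.06
Gross pay = $858.78 + $66.06 = $924.84
457(b) deferral: $924.84 × 0.092 = $85.09
403(b): $924.84 × 0.05 = $46.24
Pre-tax total = $85.09 + $46.24 = $131.33
Taxable wages = $924.84 − $131.33 = $793.51
Federal income tax: $793.51 × 0.1325 = $105.14
State tax withheld: $793.51 × 0.065 = $51.58
Municipal income tax: $793.51 × 0.018 = $14.28
Medicare: $924.84 × 0.0146 = $13.50
Paid family leave insurance: $924.84 × 0.009 = $8.32
Employee stock purchase plan: $924.84 × 0.02 = $18.50
Legal plan premium: $49.68
Total deductions = $85.09 + $46.24 + $105.14 + $51.58 + $14.28 + $13.50 + $8.32 + $18.50 + $49.68 = $392.33
Net pay = $924.84 − $392.33 = $532.51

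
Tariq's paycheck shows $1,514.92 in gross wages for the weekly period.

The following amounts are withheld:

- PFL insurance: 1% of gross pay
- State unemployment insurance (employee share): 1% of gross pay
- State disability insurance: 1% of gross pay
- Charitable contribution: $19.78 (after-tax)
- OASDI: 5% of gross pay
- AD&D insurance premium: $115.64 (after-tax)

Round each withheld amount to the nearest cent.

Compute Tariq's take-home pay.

$1,258.30

PFL insurance: $1,514.92 × 0.01 = $15.15
State disability insurance: $1,514.92 × 0.01 = $15.15
State unemployment insurance (employee share): $1,514.92 × 0.01 = $15.15
OASDI: $1,514.92 × 0.05 = $75.75
Charitable contribution: $19.78
AD&D insurance premium: $115.64
Total deductions = $15.15 + $15.15 + $15.15 + $75.75 + $19.78 + $115.64 = $256.62
Net pay = $1,514.92 − $256.62 = $1,258.30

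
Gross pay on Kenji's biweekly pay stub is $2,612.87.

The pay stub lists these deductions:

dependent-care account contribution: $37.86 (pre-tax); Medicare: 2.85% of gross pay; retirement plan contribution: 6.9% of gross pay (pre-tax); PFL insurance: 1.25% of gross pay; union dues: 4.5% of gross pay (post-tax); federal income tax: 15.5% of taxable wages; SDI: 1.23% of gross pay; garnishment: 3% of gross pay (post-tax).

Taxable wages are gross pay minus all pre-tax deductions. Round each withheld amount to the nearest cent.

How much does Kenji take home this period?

Retirement plan contribution: $2,612.87 × 0.069 = $180.29
Dependent-care account contribution: $37.86
Pre-tax total = $180.29 + $37.86 = $218.15
Taxable wages = $2,612.87 − $218.15 = $2,394.72
Federal income tax: $2,394.72 × 0.155 = $371.18
Medicare: $2,612.87 × 0.0285 = $74.47
SDI: $2,612.87 × 0.0123 = $32.14
PFL insurance: $2,612.87 × 0.0125 = $32.66
Union dues: $2,612.87 × 0.045 = $117.58
Garnishment: $2,612.87 × 0.03 = $78.39
Total deductions = $180.29 + $37.86 + $371.18 + $74.47 + $32.14 + $32.66 + $117.58 + $78.39 = $924.57
Net pay = $2,612.87 − $924.57 = $1,688.30

$1,688.30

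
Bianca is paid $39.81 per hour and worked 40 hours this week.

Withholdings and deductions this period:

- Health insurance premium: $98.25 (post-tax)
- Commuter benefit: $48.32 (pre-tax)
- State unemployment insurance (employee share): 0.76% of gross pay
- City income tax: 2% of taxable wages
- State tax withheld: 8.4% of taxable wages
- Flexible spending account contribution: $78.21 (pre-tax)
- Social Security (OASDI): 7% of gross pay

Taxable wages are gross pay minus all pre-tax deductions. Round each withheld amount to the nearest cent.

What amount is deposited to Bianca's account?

$1,091.60

Gross pay: 40 × $39.81 = $1,592.40
Commuter benefit: $48.32
Flexible spending account contribution: $78.21
Pre-tax total = $48.32 + $78.21 = $126.53
Taxable wages = $1,592.40 − $126.53 = $1,465.87
State tax withheld: $1,465.87 × 0.084 = $123.13
City income tax: $1,465.87 × 0.02 = $29.32
State unemployment insurance (employee share): $1,592.40 × 0.0076 = $12.10
Social Security (OASDI): $1,592.40 × 0.07 = $111.47
Health insurance premium: $98.25
Total deductions = $48.32 + $78.21 + $123.13 + $29.32 + $12.10 + $111.47 + $98.25 = $500.80
Net pay = $1,592.40 − $500.80 = $1,091.60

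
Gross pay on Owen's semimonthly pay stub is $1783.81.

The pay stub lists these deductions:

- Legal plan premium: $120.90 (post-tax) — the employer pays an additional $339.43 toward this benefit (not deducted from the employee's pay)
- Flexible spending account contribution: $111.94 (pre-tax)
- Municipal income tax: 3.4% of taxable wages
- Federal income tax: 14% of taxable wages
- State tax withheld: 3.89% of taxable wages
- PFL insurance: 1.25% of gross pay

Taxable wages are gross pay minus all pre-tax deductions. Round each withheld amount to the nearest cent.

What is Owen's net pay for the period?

$1172.73

Flexible spending account contribution: $111.94
Taxable wages = $1783.81 − $111.94 = $1671.87
Federal income tax: $1671.87 × 0.14 = $234.06
State tax withheld: $1671.87 × 0.0389 = $65.04
Municipal income tax: $1671.87 × 0.034 = $56.84
PFL insurance: $1783.81 × 0.0125 = $22.30
Legal plan premium: $120.90
(Employer's $339.43 toward legal plan premium is not withheld from the employee.)
Total deductions = $111.94 + $234.06 + $65.04 + $56.84 + $22.30 + $120.90 = $611.08
Net pay = $1783.81 − $611.08 = $1172.73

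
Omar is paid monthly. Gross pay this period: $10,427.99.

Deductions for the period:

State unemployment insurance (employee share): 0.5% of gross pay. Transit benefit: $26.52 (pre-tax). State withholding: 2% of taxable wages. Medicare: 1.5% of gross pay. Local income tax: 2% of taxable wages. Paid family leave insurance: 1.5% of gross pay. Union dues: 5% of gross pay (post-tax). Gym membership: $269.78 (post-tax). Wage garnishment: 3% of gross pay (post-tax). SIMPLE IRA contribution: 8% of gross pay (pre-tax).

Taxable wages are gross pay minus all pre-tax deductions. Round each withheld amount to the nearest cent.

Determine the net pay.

$7,715.55

SIMPLE IRA contribution: $10,427.99 × 0.08 = $834.24
Transit benefit: $26.52
Pre-tax total = $834.24 + $26.52 = $860.76
Taxable wages = $10,427.99 − $860.76 = $9,567.23
Local income tax: $9,567.23 × 0.02 = $191.34
State withholding: $9,567.23 × 0.02 = $191.34
Paid family leave insurance: $10,427.99 × 0.015 = $156.42
Medicare: $10,427.99 × 0.015 = $156.42
State unemployment insurance (employee share): $10,427.99 × 0.005 = $52.14
Union dues: $10,427.99 × 0.05 = $521.40
Wage garnishment: $10,427.99 × 0.03 = $312.84
Gym membership: $269.78
Total deductions = $834.24 + $26.52 + $191.34 + $191.34 + $156.42 + $156.42 + $52.14 + $521.40 + $312.84 + $269.78 = $2,712.44
Net pay = $10,427.99 − $2,712.44 = $7,715.55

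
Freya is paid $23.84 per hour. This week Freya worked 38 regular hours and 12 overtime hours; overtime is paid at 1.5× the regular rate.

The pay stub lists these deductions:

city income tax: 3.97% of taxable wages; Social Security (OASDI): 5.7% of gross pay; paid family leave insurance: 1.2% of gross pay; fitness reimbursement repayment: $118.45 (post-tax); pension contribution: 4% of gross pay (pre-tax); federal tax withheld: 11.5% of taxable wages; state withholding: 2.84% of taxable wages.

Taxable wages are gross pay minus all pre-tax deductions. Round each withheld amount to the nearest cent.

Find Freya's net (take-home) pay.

$836.40

Regular pay: 38 × $23.84 = $905.92
Overtime pay: 12 × $23.84 × 1.5 = $429.12
Gross pay = $905.92 + $429.12 = $1335.04
Pension contribution: $1335.04 × 0.04 = $53.40
Taxable wages = $1335.04 − $53.40 = $1281.64
City income tax: $1281.64 × 0.0397 = $50.88
State withholding: $1281.64 × 0.0284 = $36.40
Federal tax withheld: $1281.64 × 0.115 = $147.39
Social Security (OASDI): $1335.04 × 0.057 = $76.10
Paid family leave insurance: $1335.04 × 0.012 = $16.02
Fitness reimbursement repayment: $118.45
Total deductions = $53.40 + $50.88 + $36.40 + $147.39 + $76.10 + $16.02 + $118.45 = $498.64
Net pay = $1335.04 − $498.64 = $836.40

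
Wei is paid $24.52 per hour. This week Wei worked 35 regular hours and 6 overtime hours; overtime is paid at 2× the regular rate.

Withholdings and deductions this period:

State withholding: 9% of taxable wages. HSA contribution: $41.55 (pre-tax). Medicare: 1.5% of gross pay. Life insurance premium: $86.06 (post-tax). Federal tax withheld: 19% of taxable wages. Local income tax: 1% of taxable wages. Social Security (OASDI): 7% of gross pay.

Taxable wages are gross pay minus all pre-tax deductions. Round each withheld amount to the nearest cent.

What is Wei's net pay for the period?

Regular pay: 35 × $24.52 = $858.20
Overtime pay: 6 × $24.52 × 2 = $294.24
Gross pay = $858.20 + $294.24 = $1152.44
HSA contribution: $41.55
Taxable wages = $1152.44 − $41.55 = $1110.89
State withholding: $1110.89 × 0.09 = $99.98
Federal tax withheld: $1110.89 × 0.19 = $211.07
Local income tax: $1110.89 × 0.01 = $11.11
Social Security (OASDI): $1152.44 × 0.07 = $80.67
Medicare: $1152.44 × 0.015 = $17.29
Life insurance premium: $86.06
Total deductions = $41.55 + $99.98 + $211.07 + $11.11 + $80.67 + $17.29 + $86.06 = $547.73
Net pay = $1152.44 − $547.73 = $604.71

$604.71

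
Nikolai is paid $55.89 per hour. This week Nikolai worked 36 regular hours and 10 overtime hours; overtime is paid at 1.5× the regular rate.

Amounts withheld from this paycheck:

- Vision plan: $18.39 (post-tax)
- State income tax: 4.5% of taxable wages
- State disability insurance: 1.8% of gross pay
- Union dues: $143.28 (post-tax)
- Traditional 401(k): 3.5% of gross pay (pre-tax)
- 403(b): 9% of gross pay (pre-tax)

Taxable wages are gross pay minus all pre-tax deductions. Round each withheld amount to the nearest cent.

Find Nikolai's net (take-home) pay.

Regular pay: 36 × $55.89 = $2,012.04
Overtime pay: 10 × $55.89 × 1.5 = $838.35
Gross pay = $2,012.04 + $838.35 = $2,850.39
Traditional 401(k): $2,850.39 × 0.035 = $99.76
403(b): $2,850.39 × 0.09 = $256.54
Pre-tax total = $99.76 + $256.54 = $356.30
Taxable wages = $2,850.39 − $356.30 = $2,494.09
State income tax: $2,494.09 × 0.045 = $112.23
State disability insurance: $2,850.39 × 0.018 = $51.31
Union dues: $143.28
Vision plan: $18.39
Total deductions = $99.76 + $256.54 + $112.23 + $51.31 + $143.28 + $18.39 = $681.51
Net pay = $2,850.39 − $681.51 = $2,168.88

$2,168.88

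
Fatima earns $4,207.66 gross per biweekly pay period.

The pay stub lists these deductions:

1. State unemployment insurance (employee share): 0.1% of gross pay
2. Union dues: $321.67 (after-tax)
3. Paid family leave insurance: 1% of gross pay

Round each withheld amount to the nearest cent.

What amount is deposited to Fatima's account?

State unemployment insurance (employee share): $4,207.66 × 0.001 = $4.21
Paid family leave insurance: $4,207.66 × 0.01 = $42.08
Union dues: $321.67
Total deductions = $4.21 + $42.08 + $321.67 = $367.96
Net pay = $4,207.66 − $367.96 = $3,839.70

$3,839.70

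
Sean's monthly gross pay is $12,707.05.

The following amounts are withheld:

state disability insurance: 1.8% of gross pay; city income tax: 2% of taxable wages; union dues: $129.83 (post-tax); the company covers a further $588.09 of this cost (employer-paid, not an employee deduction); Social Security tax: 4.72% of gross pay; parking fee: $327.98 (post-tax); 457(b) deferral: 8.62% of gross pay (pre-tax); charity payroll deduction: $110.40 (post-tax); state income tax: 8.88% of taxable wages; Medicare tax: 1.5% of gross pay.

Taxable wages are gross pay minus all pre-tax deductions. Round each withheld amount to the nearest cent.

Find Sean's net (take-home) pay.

$8,761.03

457(b) deferral: $12,707.05 × 0.0862 = $1,095.35
Taxable wages = $12,707.05 − $1,095.35 = $11,611.70
City income tax: $11,611.70 × 0.02 = $232.23
State income tax: $11,611.70 × 0.0888 = $1,031.12
Medicare tax: $12,707.05 × 0.015 = $190.61
State disability insurance: $12,707.05 × 0.018 = $228.73
Social Security tax: $12,707.05 × 0.0472 = $599.77
Parking fee: $327.98
Charity payroll deduction: $110.40
Union dues: $129.83
(Employer's $588.09 toward union dues is not withheld from the employee.)
Total deductions = $1,095.35 + $232.23 + $1,031.12 + $190.61 + $228.73 + $599.77 + $327.98 + $110.40 + $129.83 = $3,946.02
Net pay = $12,707.05 − $3,946.02 = $8,761.03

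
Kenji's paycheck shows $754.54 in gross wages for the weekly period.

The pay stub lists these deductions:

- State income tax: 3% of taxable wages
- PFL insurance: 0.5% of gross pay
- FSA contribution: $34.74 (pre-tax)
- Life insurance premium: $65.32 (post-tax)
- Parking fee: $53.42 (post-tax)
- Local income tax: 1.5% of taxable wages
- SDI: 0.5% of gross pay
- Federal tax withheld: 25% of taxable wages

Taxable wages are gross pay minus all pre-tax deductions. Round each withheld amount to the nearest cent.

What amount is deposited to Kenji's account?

FSA contribution: $34.74
Taxable wages = $754.54 − $34.74 = $719.80
Local income tax: $719.80 × 0.015 = $10.80
Federal tax withheld: $719.80 × 0.25 = $179.95
State income tax: $719.80 × 0.03 = $21.59
PFL insurance: $754.54 × 0.005 = $3.77
SDI: $754.54 × 0.005 = $3.77
Life insurance premium: $65.32
Parking fee: $53.42
Total deductions = $34.74 + $10.80 + $179.95 + $21.59 + $3.77 + $3.77 + $65.32 + $53.42 = $373.36
Net pay = $754.54 − $373.36 = $381.18

$381.18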